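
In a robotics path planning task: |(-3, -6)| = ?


|u| = sqrt((-3)^2 + (-6)^2) = sqrt(45) = 6.7082

6.7082


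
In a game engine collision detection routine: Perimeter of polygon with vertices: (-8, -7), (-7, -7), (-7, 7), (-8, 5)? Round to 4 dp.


Sides: (-8, -7)->(-7, -7): sqrt(1) = 1, (-7, -7)->(-7, 7): sqrt(196) = 14, (-7, 7)->(-8, 5): sqrt(5) = 2.236068, (-8, 5)->(-8, -7): sqrt(144) = 12
Sum = 29.236068
Perimeter = 29.2361

29.2361


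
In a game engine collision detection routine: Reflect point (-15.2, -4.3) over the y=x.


Reflection over y=x: (x,y) -> (y,x)
(-15.2, -4.3) -> (-4.3, -15.2)

(-4.3, -15.2)


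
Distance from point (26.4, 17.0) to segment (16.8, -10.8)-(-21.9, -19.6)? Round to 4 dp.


Project P onto AB: t = 0 (clamped to [0,1])
Closest point on segment: (16.8, -10.8)
Distance: 29.4109

29.4109


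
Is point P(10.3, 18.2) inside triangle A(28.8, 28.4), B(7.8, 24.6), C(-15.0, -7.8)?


Cross products: AB x AP = 143.9, BC x BP = 226.92, CA x CP = 222.94
All same sign? yes

Yes, inside


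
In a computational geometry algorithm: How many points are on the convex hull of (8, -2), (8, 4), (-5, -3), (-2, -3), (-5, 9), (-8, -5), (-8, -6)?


Convex hull vertices (CCW): (-8, -6), (8, -2), (8, 4), (-5, 9), (-8, -5)
Count = 5

5


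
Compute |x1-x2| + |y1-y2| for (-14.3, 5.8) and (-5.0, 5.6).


|(-14.3)-(-5)| + |5.8-5.6| = 9.3 + 0.2 = 9.5

9.5


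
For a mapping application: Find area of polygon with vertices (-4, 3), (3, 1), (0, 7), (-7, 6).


Shoelace sum: ((-4)*1 - 3*3) + (3*7 - 0*1) + (0*6 - (-7)*7) + ((-7)*3 - (-4)*6)
= 60
Area = |60|/2 = 30

30


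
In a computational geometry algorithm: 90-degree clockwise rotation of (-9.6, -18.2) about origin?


90° CW: (x,y) -> (y, -x)
(-9.6,-18.2) -> (-18.2, 9.6)

(-18.2, 9.6)


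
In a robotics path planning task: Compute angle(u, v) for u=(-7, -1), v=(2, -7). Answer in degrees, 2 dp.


u.v = -7, |u| = sqrt(50) = 7.0711, |v| = sqrt(53) = 7.2801
cos(theta) = u.v/(|u||v|) = -7/sqrt(2650) = -0.13598
theta = acos(-0.13598) = 97.82 degrees

97.82 degrees


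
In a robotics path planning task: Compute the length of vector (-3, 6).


|u| = sqrt((-3)^2 + 6^2) = sqrt(45) = 6.7082

6.7082


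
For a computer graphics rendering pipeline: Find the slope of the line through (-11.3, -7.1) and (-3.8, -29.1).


slope = (y2-y1)/(x2-x1) = ((-29.1)-(-7.1))/((-3.8)-(-11.3)) = (-22)/7.5 = -2.9333

-2.9333


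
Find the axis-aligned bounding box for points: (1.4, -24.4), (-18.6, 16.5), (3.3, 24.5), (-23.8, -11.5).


x range: [-23.8, 3.3]
y range: [-24.4, 24.5]
Bounding box: (-23.8,-24.4) to (3.3,24.5)

(-23.8,-24.4) to (3.3,24.5)


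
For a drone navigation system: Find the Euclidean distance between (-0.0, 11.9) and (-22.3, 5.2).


dx=-22.3, dy=-6.7
d^2 = (-22.3)^2 + (-6.7)^2 = 542.18
d = sqrt(542.18) = 23.2848

23.2848


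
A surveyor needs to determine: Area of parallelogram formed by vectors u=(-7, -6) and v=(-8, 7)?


|u x v| = |(-7)*7 - (-6)*(-8)|
= |(-49) - 48| = 97

97


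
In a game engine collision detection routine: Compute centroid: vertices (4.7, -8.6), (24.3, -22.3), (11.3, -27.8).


Centroid = ((x_A+x_B+x_C)/3, (y_A+y_B+y_C)/3)
= ((4.7+24.3+11.3)/3, ((-8.6)+(-22.3)+(-27.8))/3)
= (13.4333, -19.5667)

(13.4333, -19.5667)


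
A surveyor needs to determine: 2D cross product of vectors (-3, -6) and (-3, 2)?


u x v = u_x*v_y - u_y*v_x = (-3)*2 - (-6)*(-3)
= (-6) - 18 = -24

-24


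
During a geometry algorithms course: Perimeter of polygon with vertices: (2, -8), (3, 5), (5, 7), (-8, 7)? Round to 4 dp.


Sides: (2, -8)->(3, 5): sqrt(170) = 13.038405, (3, 5)->(5, 7): sqrt(8) = 2.828427, (5, 7)->(-8, 7): sqrt(169) = 13, (-8, 7)->(2, -8): sqrt(325) = 18.027756
Sum = 46.894588
Perimeter = 46.8946

46.8946


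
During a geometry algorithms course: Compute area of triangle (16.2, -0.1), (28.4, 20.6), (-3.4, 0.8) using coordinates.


Area = |x_A(y_B-y_C) + x_B(y_C-y_A) + x_C(y_A-y_B)|/2
= |320.76 + 25.56 + 70.38|/2
= 416.7/2 = 208.35

208.35


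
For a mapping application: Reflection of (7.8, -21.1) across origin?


Reflection over origin: (x,y) -> (-x,-y)
(7.8, -21.1) -> (-7.8, 21.1)

(-7.8, 21.1)


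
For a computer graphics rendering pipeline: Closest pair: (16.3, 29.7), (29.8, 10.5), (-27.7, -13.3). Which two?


d(P0,P1) = 23.471, d(P0,P2) = 61.5224, d(P1,P2) = 62.2309
Closest: P0 and P1

Closest pair: (16.3, 29.7) and (29.8, 10.5), distance = 23.471


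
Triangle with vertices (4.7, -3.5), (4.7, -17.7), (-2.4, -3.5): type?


Side lengths squared: AB^2=201.64, BC^2=252.05, CA^2=50.41
Sorted: [50.41, 201.64, 252.05]
By sides: Scalene, By angles: Right

Scalene, Right


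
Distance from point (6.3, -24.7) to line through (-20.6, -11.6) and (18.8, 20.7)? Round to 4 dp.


|cross product| = 1385.01
|line direction| = sqrt(2595.65) = 50.9475
Distance = 1385.01/sqrt(2595.65) = 27.185

27.185


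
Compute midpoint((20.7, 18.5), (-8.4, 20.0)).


M = ((20.7+(-8.4))/2, (18.5+20)/2)
= (6.15, 19.25)

(6.15, 19.25)


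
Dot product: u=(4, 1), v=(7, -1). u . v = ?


u . v = u_x*v_x + u_y*v_y = 4*7 + 1*(-1)
= 28 + (-1) = 27

27


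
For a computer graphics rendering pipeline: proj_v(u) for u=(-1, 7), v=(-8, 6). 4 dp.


u.v = 50, |v| = sqrt(100) = 10
Scalar projection = u.v / |v| = 50 / sqrt(100) = 5

5


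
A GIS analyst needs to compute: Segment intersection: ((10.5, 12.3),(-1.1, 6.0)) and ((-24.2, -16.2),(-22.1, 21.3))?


Cross products: d1=-1241.4, d2=-819.63, d3=111.99, d4=-309.78
d1*d2 < 0 and d3*d4 < 0? no

No, they don't intersect


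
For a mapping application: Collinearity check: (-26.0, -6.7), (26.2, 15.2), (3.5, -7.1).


Cross product: (26.2-(-26))*((-7.1)-(-6.7)) - (15.2-(-6.7))*(3.5-(-26))
= -666.93

No, not collinear


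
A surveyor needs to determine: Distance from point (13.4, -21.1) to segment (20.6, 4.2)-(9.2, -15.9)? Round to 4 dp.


Project P onto AB: t = 1 (clamped to [0,1])
Closest point on segment: (9.2, -15.9)
Distance: 6.6843

6.6843


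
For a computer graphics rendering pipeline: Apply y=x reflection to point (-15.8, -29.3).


Reflection over y=x: (x,y) -> (y,x)
(-15.8, -29.3) -> (-29.3, -15.8)

(-29.3, -15.8)


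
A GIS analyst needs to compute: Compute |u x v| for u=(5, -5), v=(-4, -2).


|u x v| = |5*(-2) - (-5)*(-4)|
= |(-10) - 20| = 30

30


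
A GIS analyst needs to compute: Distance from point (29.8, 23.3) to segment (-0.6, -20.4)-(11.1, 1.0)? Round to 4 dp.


Project P onto AB: t = 1 (clamped to [0,1])
Closest point on segment: (11.1, 1)
Distance: 29.1029

29.1029


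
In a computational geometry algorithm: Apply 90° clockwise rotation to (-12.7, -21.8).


90° CW: (x,y) -> (y, -x)
(-12.7,-21.8) -> (-21.8, 12.7)

(-21.8, 12.7)


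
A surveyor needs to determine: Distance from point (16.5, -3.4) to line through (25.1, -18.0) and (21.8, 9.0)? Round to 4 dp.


|cross product| = 184.02
|line direction| = sqrt(739.89) = 27.2009
Distance = 184.02/sqrt(739.89) = 6.7652

6.7652


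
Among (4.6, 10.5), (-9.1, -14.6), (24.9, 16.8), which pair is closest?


d(P0,P1) = 28.5955, d(P0,P2) = 21.2551, d(P1,P2) = 46.2813
Closest: P0 and P2

Closest pair: (4.6, 10.5) and (24.9, 16.8), distance = 21.2551


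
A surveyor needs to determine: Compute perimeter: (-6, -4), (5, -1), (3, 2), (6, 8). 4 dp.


Sides: (-6, -4)->(5, -1): sqrt(130) = 11.401754, (5, -1)->(3, 2): sqrt(13) = 3.605551, (3, 2)->(6, 8): sqrt(45) = 6.708204, (6, 8)->(-6, -4): sqrt(288) = 16.970563
Sum = 38.686072
Perimeter = 38.6861

38.6861


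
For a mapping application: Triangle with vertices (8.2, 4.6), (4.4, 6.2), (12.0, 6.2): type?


Side lengths squared: AB^2=17, BC^2=57.76, CA^2=17
Sorted: [17, 17, 57.76]
By sides: Isosceles, By angles: Obtuse

Isosceles, Obtuse


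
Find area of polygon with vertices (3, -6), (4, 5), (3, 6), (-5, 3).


Shoelace sum: (3*5 - 4*(-6)) + (4*6 - 3*5) + (3*3 - (-5)*6) + ((-5)*(-6) - 3*3)
= 108
Area = |108|/2 = 54

54


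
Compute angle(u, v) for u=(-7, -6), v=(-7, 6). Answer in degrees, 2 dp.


u.v = 13, |u| = sqrt(85) = 9.2195, |v| = sqrt(85) = 9.2195
cos(theta) = u.v/(|u||v|) = 13/sqrt(7225) = 0.152941
theta = acos(0.152941) = 81.2 degrees

81.2 degrees


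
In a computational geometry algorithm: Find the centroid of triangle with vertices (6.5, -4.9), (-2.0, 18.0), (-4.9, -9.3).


Centroid = ((x_A+x_B+x_C)/3, (y_A+y_B+y_C)/3)
= ((6.5+(-2)+(-4.9))/3, ((-4.9)+18+(-9.3))/3)
= (-0.1333, 1.2667)

(-0.1333, 1.2667)


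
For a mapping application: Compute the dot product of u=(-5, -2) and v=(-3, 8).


u . v = u_x*v_x + u_y*v_y = (-5)*(-3) + (-2)*8
= 15 + (-16) = -1

-1


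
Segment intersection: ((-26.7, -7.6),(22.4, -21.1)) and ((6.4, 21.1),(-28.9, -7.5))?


Cross products: d1=66.45, d2=1947.26, d3=1856.02, d4=-24.79
d1*d2 < 0 and d3*d4 < 0? no

No, they don't intersect


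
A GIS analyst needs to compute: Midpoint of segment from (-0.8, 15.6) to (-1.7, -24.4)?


M = (((-0.8)+(-1.7))/2, (15.6+(-24.4))/2)
= (-1.25, -4.4)

(-1.25, -4.4)


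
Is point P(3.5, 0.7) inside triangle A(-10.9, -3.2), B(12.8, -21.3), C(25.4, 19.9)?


Cross products: AB x AP = 353.07, BC x BP = 660.36, CA x CP = 191.07
All same sign? yes

Yes, inside


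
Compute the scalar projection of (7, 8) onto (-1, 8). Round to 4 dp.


u.v = 57, |v| = sqrt(65) = 8.0623
Scalar projection = u.v / |v| = 57 / sqrt(65) = 7.07

7.07


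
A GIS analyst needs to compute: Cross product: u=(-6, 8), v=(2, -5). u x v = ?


u x v = u_x*v_y - u_y*v_x = (-6)*(-5) - 8*2
= 30 - 16 = 14

14


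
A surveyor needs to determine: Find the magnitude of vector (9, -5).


|u| = sqrt(9^2 + (-5)^2) = sqrt(106) = 10.2956

10.2956


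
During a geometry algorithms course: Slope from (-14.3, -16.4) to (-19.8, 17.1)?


slope = (y2-y1)/(x2-x1) = (17.1-(-16.4))/((-19.8)-(-14.3)) = 33.5/(-5.5) = -6.0909

-6.0909


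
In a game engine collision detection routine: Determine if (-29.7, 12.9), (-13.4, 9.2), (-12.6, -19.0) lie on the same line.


Cross product: ((-13.4)-(-29.7))*((-19)-12.9) - (9.2-12.9)*((-12.6)-(-29.7))
= -456.7

No, not collinear


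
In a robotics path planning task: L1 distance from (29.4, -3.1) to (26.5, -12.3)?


|29.4-26.5| + |(-3.1)-(-12.3)| = 2.9 + 9.2 = 12.1

12.1


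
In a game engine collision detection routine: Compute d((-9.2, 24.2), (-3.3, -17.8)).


dx=5.9, dy=-42
d^2 = 5.9^2 + (-42)^2 = 1798.81
d = sqrt(1798.81) = 42.4124

42.4124


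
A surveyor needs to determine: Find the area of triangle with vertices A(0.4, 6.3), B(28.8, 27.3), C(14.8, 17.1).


Area = |x_A(y_B-y_C) + x_B(y_C-y_A) + x_C(y_A-y_B)|/2
= |4.08 + 311.04 + (-310.8)|/2
= 4.32/2 = 2.16

2.16


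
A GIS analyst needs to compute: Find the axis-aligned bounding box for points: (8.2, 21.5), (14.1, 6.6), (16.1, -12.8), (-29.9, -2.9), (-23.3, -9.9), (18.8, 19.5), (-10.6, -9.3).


x range: [-29.9, 18.8]
y range: [-12.8, 21.5]
Bounding box: (-29.9,-12.8) to (18.8,21.5)

(-29.9,-12.8) to (18.8,21.5)


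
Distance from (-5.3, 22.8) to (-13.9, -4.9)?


dx=-8.6, dy=-27.7
d^2 = (-8.6)^2 + (-27.7)^2 = 841.25
d = sqrt(841.25) = 29.0043

29.0043


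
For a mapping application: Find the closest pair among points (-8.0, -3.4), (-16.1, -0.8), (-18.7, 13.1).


d(P0,P1) = 8.5071, d(P0,P2) = 19.6657, d(P1,P2) = 14.1411
Closest: P0 and P1

Closest pair: (-8.0, -3.4) and (-16.1, -0.8), distance = 8.5071


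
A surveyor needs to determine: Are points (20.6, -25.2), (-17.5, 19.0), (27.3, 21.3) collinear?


Cross product: ((-17.5)-20.6)*(21.3-(-25.2)) - (19-(-25.2))*(27.3-20.6)
= -2067.79

No, not collinear


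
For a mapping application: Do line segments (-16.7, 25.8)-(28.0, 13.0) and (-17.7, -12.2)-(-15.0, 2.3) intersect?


Cross products: d1=88.1, d2=-594.61, d3=-1711.4, d4=-1028.69
d1*d2 < 0 and d3*d4 < 0? no

No, they don't intersect


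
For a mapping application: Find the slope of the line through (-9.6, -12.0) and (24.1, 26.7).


slope = (y2-y1)/(x2-x1) = (26.7-(-12))/(24.1-(-9.6)) = 38.7/33.7 = 1.1484

1.1484


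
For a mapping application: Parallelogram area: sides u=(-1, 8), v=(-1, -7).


|u x v| = |(-1)*(-7) - 8*(-1)|
= |7 - (-8)| = 15

15


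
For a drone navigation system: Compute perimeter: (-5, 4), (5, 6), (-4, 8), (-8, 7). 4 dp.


Sides: (-5, 4)->(5, 6): sqrt(104) = 10.198039, (5, 6)->(-4, 8): sqrt(85) = 9.219544, (-4, 8)->(-8, 7): sqrt(17) = 4.123106, (-8, 7)->(-5, 4): sqrt(18) = 4.242641
Sum = 27.78333
Perimeter = 27.7833

27.7833


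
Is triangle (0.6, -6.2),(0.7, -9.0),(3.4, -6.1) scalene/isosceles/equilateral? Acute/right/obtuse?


Side lengths squared: AB^2=7.85, BC^2=15.7, CA^2=7.85
Sorted: [7.85, 7.85, 15.7]
By sides: Isosceles, By angles: Right

Isosceles, Right


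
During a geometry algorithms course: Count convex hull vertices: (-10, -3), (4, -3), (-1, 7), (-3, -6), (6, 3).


Convex hull vertices (CCW): (-10, -3), (-3, -6), (4, -3), (6, 3), (-1, 7)
Count = 5

5


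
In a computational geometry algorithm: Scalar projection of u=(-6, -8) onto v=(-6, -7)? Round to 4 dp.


u.v = 92, |v| = sqrt(85) = 9.2195
Scalar projection = u.v / |v| = 92 / sqrt(85) = 9.9788

9.9788


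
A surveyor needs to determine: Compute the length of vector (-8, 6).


|u| = sqrt((-8)^2 + 6^2) = sqrt(100) = 10

10


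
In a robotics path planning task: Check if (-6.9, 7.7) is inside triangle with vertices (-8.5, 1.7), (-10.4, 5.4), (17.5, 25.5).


Cross products: AB x AP = -17.32, BC x BP = -6.18, CA x CP = -117.92
All same sign? yes

Yes, inside


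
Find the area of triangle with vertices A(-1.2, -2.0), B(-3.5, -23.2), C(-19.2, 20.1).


Area = |x_A(y_B-y_C) + x_B(y_C-y_A) + x_C(y_A-y_B)|/2
= |51.96 + (-77.35) + (-407.04)|/2
= 432.43/2 = 216.215

216.215


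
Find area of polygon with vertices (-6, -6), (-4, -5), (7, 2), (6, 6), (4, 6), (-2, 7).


Shoelace sum: ((-6)*(-5) - (-4)*(-6)) + ((-4)*2 - 7*(-5)) + (7*6 - 6*2) + (6*6 - 4*6) + (4*7 - (-2)*6) + ((-2)*(-6) - (-6)*7)
= 169
Area = |169|/2 = 84.5

84.5


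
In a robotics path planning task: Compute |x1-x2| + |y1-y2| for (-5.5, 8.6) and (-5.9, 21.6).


|(-5.5)-(-5.9)| + |8.6-21.6| = 0.4 + 13 = 13.4

13.4


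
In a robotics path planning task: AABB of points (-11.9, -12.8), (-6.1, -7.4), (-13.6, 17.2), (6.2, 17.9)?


x range: [-13.6, 6.2]
y range: [-12.8, 17.9]
Bounding box: (-13.6,-12.8) to (6.2,17.9)

(-13.6,-12.8) to (6.2,17.9)


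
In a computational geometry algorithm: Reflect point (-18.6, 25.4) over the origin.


Reflection over origin: (x,y) -> (-x,-y)
(-18.6, 25.4) -> (18.6, -25.4)

(18.6, -25.4)


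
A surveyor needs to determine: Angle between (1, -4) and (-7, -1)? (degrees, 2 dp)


u.v = -3, |u| = sqrt(17) = 4.1231, |v| = sqrt(50) = 7.0711
cos(theta) = u.v/(|u||v|) = -3/sqrt(850) = -0.102899
theta = acos(-0.102899) = 95.91 degrees

95.91 degrees


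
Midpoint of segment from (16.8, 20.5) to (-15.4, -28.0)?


M = ((16.8+(-15.4))/2, (20.5+(-28))/2)
= (0.7, -3.75)

(0.7, -3.75)


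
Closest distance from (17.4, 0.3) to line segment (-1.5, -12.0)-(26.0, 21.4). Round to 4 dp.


Project P onto AB: t = 0.4971 (clamped to [0,1])
Closest point on segment: (12.1716, 4.6048)
Distance: 6.7725

6.7725


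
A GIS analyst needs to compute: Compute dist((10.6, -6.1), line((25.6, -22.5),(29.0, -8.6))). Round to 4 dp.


|cross product| = 264.26
|line direction| = sqrt(204.77) = 14.3098
Distance = 264.26/sqrt(204.77) = 18.4671

18.4671


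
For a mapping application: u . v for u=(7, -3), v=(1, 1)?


u . v = u_x*v_x + u_y*v_y = 7*1 + (-3)*1
= 7 + (-3) = 4

4


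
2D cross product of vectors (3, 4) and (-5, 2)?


u x v = u_x*v_y - u_y*v_x = 3*2 - 4*(-5)
= 6 - (-20) = 26

26


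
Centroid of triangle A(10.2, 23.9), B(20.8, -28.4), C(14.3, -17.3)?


Centroid = ((x_A+x_B+x_C)/3, (y_A+y_B+y_C)/3)
= ((10.2+20.8+14.3)/3, (23.9+(-28.4)+(-17.3))/3)
= (15.1, -7.2667)

(15.1, -7.2667)


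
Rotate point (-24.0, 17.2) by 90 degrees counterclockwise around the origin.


90° CCW: (x,y) -> (-y, x)
(-24,17.2) -> (-17.2, -24)

(-17.2, -24)


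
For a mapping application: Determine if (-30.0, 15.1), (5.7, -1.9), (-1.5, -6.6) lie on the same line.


Cross product: (5.7-(-30))*((-6.6)-15.1) - ((-1.9)-15.1)*((-1.5)-(-30))
= -290.19

No, not collinear


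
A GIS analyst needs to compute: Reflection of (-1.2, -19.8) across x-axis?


Reflection over x-axis: (x,y) -> (x,-y)
(-1.2, -19.8) -> (-1.2, 19.8)

(-1.2, 19.8)


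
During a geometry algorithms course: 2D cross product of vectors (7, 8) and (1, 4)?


u x v = u_x*v_y - u_y*v_x = 7*4 - 8*1
= 28 - 8 = 20

20


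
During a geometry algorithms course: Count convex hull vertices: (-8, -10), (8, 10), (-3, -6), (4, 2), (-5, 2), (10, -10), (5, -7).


Convex hull vertices (CCW): (-8, -10), (10, -10), (8, 10), (-5, 2)
Count = 4

4


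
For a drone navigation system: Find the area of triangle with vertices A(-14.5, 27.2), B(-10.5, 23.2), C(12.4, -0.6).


Area = |x_A(y_B-y_C) + x_B(y_C-y_A) + x_C(y_A-y_B)|/2
= |(-345.1) + 291.9 + 49.6|/2
= 3.6/2 = 1.8

1.8


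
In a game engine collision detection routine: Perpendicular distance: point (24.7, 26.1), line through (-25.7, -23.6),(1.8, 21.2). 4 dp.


|cross product| = 891.17
|line direction| = sqrt(2763.29) = 52.567
Distance = 891.17/sqrt(2763.29) = 16.953

16.953


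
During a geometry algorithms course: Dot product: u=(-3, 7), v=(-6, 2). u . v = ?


u . v = u_x*v_x + u_y*v_y = (-3)*(-6) + 7*2
= 18 + 14 = 32

32


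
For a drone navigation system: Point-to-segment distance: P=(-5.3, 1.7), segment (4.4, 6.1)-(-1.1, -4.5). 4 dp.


Project P onto AB: t = 0.7011 (clamped to [0,1])
Closest point on segment: (0.5437, -1.3321)
Distance: 6.5835

6.5835


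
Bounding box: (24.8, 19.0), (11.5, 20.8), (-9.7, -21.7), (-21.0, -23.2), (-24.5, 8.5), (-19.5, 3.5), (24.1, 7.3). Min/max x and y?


x range: [-24.5, 24.8]
y range: [-23.2, 20.8]
Bounding box: (-24.5,-23.2) to (24.8,20.8)

(-24.5,-23.2) to (24.8,20.8)


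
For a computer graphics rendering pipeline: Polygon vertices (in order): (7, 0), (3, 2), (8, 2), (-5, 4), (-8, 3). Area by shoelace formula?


Shoelace sum: (7*2 - 3*0) + (3*2 - 8*2) + (8*4 - (-5)*2) + ((-5)*3 - (-8)*4) + ((-8)*0 - 7*3)
= 42
Area = |42|/2 = 21

21


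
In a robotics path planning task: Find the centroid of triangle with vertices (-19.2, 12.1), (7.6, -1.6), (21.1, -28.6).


Centroid = ((x_A+x_B+x_C)/3, (y_A+y_B+y_C)/3)
= (((-19.2)+7.6+21.1)/3, (12.1+(-1.6)+(-28.6))/3)
= (3.1667, -6.0333)

(3.1667, -6.0333)


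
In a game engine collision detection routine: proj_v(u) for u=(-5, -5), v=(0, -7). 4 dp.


u.v = 35, |v| = sqrt(49) = 7
Scalar projection = u.v / |v| = 35 / sqrt(49) = 5

5


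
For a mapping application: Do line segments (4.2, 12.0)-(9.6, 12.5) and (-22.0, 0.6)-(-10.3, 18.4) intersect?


Cross products: d1=-332.98, d2=-423.25, d3=-48.46, d4=41.81
d1*d2 < 0 and d3*d4 < 0? no

No, they don't intersect


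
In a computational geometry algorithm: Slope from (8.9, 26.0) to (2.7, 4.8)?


slope = (y2-y1)/(x2-x1) = (4.8-26)/(2.7-8.9) = (-21.2)/(-6.2) = 3.4194

3.4194


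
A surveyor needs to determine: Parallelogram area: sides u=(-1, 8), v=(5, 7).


|u x v| = |(-1)*7 - 8*5|
= |(-7) - 40| = 47

47


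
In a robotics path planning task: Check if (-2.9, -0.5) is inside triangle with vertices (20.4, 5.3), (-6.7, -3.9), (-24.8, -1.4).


Cross products: AB x AP = -57.18, BC x BP = -71.04, CA x CP = -106.05
All same sign? yes

Yes, inside


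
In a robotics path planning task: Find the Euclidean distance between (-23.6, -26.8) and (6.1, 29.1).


dx=29.7, dy=55.9
d^2 = 29.7^2 + 55.9^2 = 4006.9
d = sqrt(4006.9) = 63.3001

63.3001


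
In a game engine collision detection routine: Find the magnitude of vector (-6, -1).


|u| = sqrt((-6)^2 + (-1)^2) = sqrt(37) = 6.0828

6.0828


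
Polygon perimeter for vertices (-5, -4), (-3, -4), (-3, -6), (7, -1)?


Sides: (-5, -4)->(-3, -4): sqrt(4) = 2, (-3, -4)->(-3, -6): sqrt(4) = 2, (-3, -6)->(7, -1): sqrt(125) = 11.18034, (7, -1)->(-5, -4): sqrt(153) = 12.369317
Sum = 27.549657
Perimeter = 27.5497

27.5497


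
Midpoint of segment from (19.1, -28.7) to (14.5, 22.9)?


M = ((19.1+14.5)/2, ((-28.7)+22.9)/2)
= (16.8, -2.9)

(16.8, -2.9)


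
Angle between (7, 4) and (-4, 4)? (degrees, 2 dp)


u.v = -12, |u| = sqrt(65) = 8.0623, |v| = sqrt(32) = 5.6569
cos(theta) = u.v/(|u||v|) = -12/sqrt(2080) = -0.263117
theta = acos(-0.263117) = 105.26 degrees

105.26 degrees


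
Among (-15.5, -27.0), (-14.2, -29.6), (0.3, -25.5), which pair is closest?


d(P0,P1) = 2.9069, d(P0,P2) = 15.871, d(P1,P2) = 15.0685
Closest: P0 and P1

Closest pair: (-15.5, -27.0) and (-14.2, -29.6), distance = 2.9069


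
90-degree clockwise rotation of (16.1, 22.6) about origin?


90° CW: (x,y) -> (y, -x)
(16.1,22.6) -> (22.6, -16.1)

(22.6, -16.1)


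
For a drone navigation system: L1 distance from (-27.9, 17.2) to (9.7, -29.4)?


|(-27.9)-9.7| + |17.2-(-29.4)| = 37.6 + 46.6 = 84.2

84.2


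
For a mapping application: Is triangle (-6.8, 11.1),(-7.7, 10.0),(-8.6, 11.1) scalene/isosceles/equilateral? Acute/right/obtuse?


Side lengths squared: AB^2=2.02, BC^2=2.02, CA^2=3.24
Sorted: [2.02, 2.02, 3.24]
By sides: Isosceles, By angles: Acute

Isosceles, Acute


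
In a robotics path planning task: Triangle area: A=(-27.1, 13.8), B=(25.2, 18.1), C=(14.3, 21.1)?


Area = |x_A(y_B-y_C) + x_B(y_C-y_A) + x_C(y_A-y_B)|/2
= |81.3 + 183.96 + (-61.49)|/2
= 203.77/2 = 101.885

101.885


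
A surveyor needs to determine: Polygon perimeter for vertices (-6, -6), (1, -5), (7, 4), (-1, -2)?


Sides: (-6, -6)->(1, -5): sqrt(50) = 7.071068, (1, -5)->(7, 4): sqrt(117) = 10.816654, (7, 4)->(-1, -2): sqrt(100) = 10, (-1, -2)->(-6, -6): sqrt(41) = 6.403124
Sum = 34.290846
Perimeter = 34.2908

34.2908


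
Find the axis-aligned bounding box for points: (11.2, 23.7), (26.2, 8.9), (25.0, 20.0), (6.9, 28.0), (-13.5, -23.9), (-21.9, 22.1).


x range: [-21.9, 26.2]
y range: [-23.9, 28]
Bounding box: (-21.9,-23.9) to (26.2,28)

(-21.9,-23.9) to (26.2,28)


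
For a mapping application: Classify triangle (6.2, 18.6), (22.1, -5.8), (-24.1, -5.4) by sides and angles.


Side lengths squared: AB^2=848.17, BC^2=2134.6, CA^2=1494.09
Sorted: [848.17, 1494.09, 2134.6]
By sides: Scalene, By angles: Acute

Scalene, Acute


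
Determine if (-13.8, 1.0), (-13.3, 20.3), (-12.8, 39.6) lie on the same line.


Cross product: ((-13.3)-(-13.8))*(39.6-1) - (20.3-1)*((-12.8)-(-13.8))
= 0

Yes, collinear


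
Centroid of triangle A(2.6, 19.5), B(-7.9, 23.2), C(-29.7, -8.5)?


Centroid = ((x_A+x_B+x_C)/3, (y_A+y_B+y_C)/3)
= ((2.6+(-7.9)+(-29.7))/3, (19.5+23.2+(-8.5))/3)
= (-11.6667, 11.4)

(-11.6667, 11.4)


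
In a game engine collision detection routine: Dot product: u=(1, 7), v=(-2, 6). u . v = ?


u . v = u_x*v_x + u_y*v_y = 1*(-2) + 7*6
= (-2) + 42 = 40

40


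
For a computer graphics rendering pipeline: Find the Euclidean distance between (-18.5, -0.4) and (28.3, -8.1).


dx=46.8, dy=-7.7
d^2 = 46.8^2 + (-7.7)^2 = 2249.53
d = sqrt(2249.53) = 47.4292

47.4292


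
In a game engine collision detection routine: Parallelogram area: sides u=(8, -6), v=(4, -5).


|u x v| = |8*(-5) - (-6)*4|
= |(-40) - (-24)| = 16

16


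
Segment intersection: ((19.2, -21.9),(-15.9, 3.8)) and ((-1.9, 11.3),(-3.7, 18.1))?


Cross products: d1=-83.72, d2=108.7, d3=-623.05, d4=-815.47
d1*d2 < 0 and d3*d4 < 0? no

No, they don't intersect


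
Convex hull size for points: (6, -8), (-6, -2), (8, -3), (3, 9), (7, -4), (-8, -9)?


Convex hull vertices (CCW): (-8, -9), (6, -8), (8, -3), (3, 9), (-6, -2)
Count = 5

5


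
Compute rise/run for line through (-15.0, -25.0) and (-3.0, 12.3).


slope = (y2-y1)/(x2-x1) = (12.3-(-25))/((-3)-(-15)) = 37.3/12 = 3.1083

3.1083


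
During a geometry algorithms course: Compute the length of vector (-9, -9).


|u| = sqrt((-9)^2 + (-9)^2) = sqrt(162) = 12.7279

12.7279


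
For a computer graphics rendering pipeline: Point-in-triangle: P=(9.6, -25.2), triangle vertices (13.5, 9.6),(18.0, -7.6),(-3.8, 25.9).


Cross products: AB x AP = -223.68, BC x BP = 665.08, CA x CP = -665.61
All same sign? no

No, outside


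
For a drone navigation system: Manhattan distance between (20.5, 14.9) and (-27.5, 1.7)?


|20.5-(-27.5)| + |14.9-1.7| = 48 + 13.2 = 61.2

61.2


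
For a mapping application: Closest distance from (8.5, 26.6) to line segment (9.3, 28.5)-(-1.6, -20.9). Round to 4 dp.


Project P onto AB: t = 0.0401 (clamped to [0,1])
Closest point on segment: (8.8631, 26.5199)
Distance: 0.3718

0.3718


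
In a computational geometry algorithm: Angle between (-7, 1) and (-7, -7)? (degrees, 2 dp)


u.v = 42, |u| = sqrt(50) = 7.0711, |v| = sqrt(98) = 9.8995
cos(theta) = u.v/(|u||v|) = 42/sqrt(4900) = 0.6
theta = acos(0.6) = 53.13 degrees

53.13 degrees


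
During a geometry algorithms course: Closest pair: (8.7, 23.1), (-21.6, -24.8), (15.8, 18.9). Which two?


d(P0,P1) = 56.6789, d(P0,P2) = 8.2492, d(P1,P2) = 57.5191
Closest: P0 and P2

Closest pair: (8.7, 23.1) and (15.8, 18.9), distance = 8.2492


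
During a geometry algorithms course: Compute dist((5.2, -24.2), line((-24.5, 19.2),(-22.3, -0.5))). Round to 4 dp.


|cross product| = 489.61
|line direction| = sqrt(392.93) = 19.8225
Distance = 489.61/sqrt(392.93) = 24.6998

24.6998


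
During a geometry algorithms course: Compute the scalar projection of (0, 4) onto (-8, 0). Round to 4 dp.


u.v = 0, |v| = sqrt(64) = 8
Scalar projection = u.v / |v| = 0 / sqrt(64) = 0

0


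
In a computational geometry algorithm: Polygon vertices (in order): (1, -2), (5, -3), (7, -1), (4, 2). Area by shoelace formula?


Shoelace sum: (1*(-3) - 5*(-2)) + (5*(-1) - 7*(-3)) + (7*2 - 4*(-1)) + (4*(-2) - 1*2)
= 31
Area = |31|/2 = 15.5

15.5


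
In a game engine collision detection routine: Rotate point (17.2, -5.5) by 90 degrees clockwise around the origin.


90° CW: (x,y) -> (y, -x)
(17.2,-5.5) -> (-5.5, -17.2)

(-5.5, -17.2)


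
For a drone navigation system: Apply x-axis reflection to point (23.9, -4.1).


Reflection over x-axis: (x,y) -> (x,-y)
(23.9, -4.1) -> (23.9, 4.1)

(23.9, 4.1)


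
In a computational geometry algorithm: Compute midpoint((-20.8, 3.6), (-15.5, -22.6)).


M = (((-20.8)+(-15.5))/2, (3.6+(-22.6))/2)
= (-18.15, -9.5)

(-18.15, -9.5)


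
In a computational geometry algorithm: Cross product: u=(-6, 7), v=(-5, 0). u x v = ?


u x v = u_x*v_y - u_y*v_x = (-6)*0 - 7*(-5)
= 0 - (-35) = 35

35


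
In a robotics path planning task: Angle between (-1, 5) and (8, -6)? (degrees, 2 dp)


u.v = -38, |u| = sqrt(26) = 5.099, |v| = sqrt(100) = 10
cos(theta) = u.v/(|u||v|) = -38/sqrt(2600) = -0.745241
theta = acos(-0.745241) = 138.18 degrees

138.18 degrees


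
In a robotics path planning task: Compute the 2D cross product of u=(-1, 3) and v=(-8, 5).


u x v = u_x*v_y - u_y*v_x = (-1)*5 - 3*(-8)
= (-5) - (-24) = 19

19


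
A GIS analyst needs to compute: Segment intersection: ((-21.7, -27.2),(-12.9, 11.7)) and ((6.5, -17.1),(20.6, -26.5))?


Cross products: d1=-407.49, d2=223.72, d3=-1008.1, d4=-1639.31
d1*d2 < 0 and d3*d4 < 0? no

No, they don't intersect


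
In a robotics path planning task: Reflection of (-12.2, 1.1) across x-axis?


Reflection over x-axis: (x,y) -> (x,-y)
(-12.2, 1.1) -> (-12.2, -1.1)

(-12.2, -1.1)


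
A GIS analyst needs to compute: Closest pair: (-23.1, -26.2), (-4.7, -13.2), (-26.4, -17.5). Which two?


d(P0,P1) = 22.5291, d(P0,P2) = 9.3048, d(P1,P2) = 22.1219
Closest: P0 and P2

Closest pair: (-23.1, -26.2) and (-26.4, -17.5), distance = 9.3048


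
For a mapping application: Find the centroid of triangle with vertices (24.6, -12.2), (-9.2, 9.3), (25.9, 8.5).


Centroid = ((x_A+x_B+x_C)/3, (y_A+y_B+y_C)/3)
= ((24.6+(-9.2)+25.9)/3, ((-12.2)+9.3+8.5)/3)
= (13.7667, 1.8667)

(13.7667, 1.8667)


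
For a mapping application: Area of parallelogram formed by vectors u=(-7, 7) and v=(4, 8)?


|u x v| = |(-7)*8 - 7*4|
= |(-56) - 28| = 84

84


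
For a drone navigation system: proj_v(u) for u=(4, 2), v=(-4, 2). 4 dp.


u.v = -12, |v| = sqrt(20) = 4.4721
Scalar projection = u.v / |v| = -12 / sqrt(20) = -2.6833

-2.6833


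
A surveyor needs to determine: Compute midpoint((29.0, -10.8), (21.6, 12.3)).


M = ((29+21.6)/2, ((-10.8)+12.3)/2)
= (25.3, 0.75)

(25.3, 0.75)


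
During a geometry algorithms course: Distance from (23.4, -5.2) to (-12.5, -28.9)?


dx=-35.9, dy=-23.7
d^2 = (-35.9)^2 + (-23.7)^2 = 1850.5
d = sqrt(1850.5) = 43.0174

43.0174


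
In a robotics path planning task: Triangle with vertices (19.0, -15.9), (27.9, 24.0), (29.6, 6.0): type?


Side lengths squared: AB^2=1671.22, BC^2=326.89, CA^2=591.97
Sorted: [326.89, 591.97, 1671.22]
By sides: Scalene, By angles: Obtuse

Scalene, Obtuse


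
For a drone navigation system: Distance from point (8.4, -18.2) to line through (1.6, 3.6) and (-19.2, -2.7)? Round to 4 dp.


|cross product| = 496.28
|line direction| = sqrt(472.33) = 21.7332
Distance = 496.28/sqrt(472.33) = 22.8352

22.8352


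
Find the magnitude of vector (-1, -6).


|u| = sqrt((-1)^2 + (-6)^2) = sqrt(37) = 6.0828

6.0828


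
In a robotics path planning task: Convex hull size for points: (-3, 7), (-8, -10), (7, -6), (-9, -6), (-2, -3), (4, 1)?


Convex hull vertices (CCW): (-9, -6), (-8, -10), (7, -6), (4, 1), (-3, 7)
Count = 5

5


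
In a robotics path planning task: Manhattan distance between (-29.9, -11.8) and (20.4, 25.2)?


|(-29.9)-20.4| + |(-11.8)-25.2| = 50.3 + 37 = 87.3

87.3


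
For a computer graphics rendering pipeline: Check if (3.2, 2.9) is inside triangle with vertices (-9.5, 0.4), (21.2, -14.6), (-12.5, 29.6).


Cross products: AB x AP = 267.25, BC x BP = 205.85, CA x CP = 378.34
All same sign? yes

Yes, inside


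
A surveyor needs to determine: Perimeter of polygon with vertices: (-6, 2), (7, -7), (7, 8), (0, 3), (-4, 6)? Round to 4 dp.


Sides: (-6, 2)->(7, -7): sqrt(250) = 15.811388, (7, -7)->(7, 8): sqrt(225) = 15, (7, 8)->(0, 3): sqrt(74) = 8.602325, (0, 3)->(-4, 6): sqrt(25) = 5, (-4, 6)->(-6, 2): sqrt(20) = 4.472136
Sum = 48.885849
Perimeter = 48.8858

48.8858


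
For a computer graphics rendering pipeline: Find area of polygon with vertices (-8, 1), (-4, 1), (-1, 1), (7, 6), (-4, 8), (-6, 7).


Shoelace sum: ((-8)*1 - (-4)*1) + ((-4)*1 - (-1)*1) + ((-1)*6 - 7*1) + (7*8 - (-4)*6) + ((-4)*7 - (-6)*8) + ((-6)*1 - (-8)*7)
= 130
Area = |130|/2 = 65

65


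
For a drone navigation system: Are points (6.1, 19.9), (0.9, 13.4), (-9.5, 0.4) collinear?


Cross product: (0.9-6.1)*(0.4-19.9) - (13.4-19.9)*((-9.5)-6.1)
= 0

Yes, collinear


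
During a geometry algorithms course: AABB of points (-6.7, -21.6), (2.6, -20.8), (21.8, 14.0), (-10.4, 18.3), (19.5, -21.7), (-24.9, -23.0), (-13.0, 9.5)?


x range: [-24.9, 21.8]
y range: [-23, 18.3]
Bounding box: (-24.9,-23) to (21.8,18.3)

(-24.9,-23) to (21.8,18.3)


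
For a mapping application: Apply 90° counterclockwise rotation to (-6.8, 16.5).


90° CCW: (x,y) -> (-y, x)
(-6.8,16.5) -> (-16.5, -6.8)

(-16.5, -6.8)


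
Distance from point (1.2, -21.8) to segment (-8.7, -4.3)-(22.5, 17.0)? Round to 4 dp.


Project P onto AB: t = 0 (clamped to [0,1])
Closest point on segment: (-8.7, -4.3)
Distance: 20.1062

20.1062


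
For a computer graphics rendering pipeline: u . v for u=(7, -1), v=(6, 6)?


u . v = u_x*v_x + u_y*v_y = 7*6 + (-1)*6
= 42 + (-6) = 36

36


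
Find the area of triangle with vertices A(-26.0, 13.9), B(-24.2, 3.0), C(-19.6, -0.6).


Area = |x_A(y_B-y_C) + x_B(y_C-y_A) + x_C(y_A-y_B)|/2
= |(-93.6) + 350.9 + (-213.64)|/2
= 43.66/2 = 21.83

21.83


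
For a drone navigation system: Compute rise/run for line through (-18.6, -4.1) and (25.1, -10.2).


slope = (y2-y1)/(x2-x1) = ((-10.2)-(-4.1))/(25.1-(-18.6)) = (-6.1)/43.7 = -0.1396

-0.1396


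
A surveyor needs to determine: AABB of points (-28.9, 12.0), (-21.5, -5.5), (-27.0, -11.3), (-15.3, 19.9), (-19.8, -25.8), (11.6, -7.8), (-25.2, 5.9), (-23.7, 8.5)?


x range: [-28.9, 11.6]
y range: [-25.8, 19.9]
Bounding box: (-28.9,-25.8) to (11.6,19.9)

(-28.9,-25.8) to (11.6,19.9)


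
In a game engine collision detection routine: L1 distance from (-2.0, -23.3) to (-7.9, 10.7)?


|(-2)-(-7.9)| + |(-23.3)-10.7| = 5.9 + 34 = 39.9

39.9


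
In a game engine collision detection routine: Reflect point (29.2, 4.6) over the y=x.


Reflection over y=x: (x,y) -> (y,x)
(29.2, 4.6) -> (4.6, 29.2)

(4.6, 29.2)


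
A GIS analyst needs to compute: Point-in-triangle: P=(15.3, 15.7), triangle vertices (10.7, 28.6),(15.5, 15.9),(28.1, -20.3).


Cross products: AB x AP = -3.5, BC x BP = -9.76, CA x CP = -0.48
All same sign? yes

Yes, inside


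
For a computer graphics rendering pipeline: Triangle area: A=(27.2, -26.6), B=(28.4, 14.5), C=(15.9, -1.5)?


Area = |x_A(y_B-y_C) + x_B(y_C-y_A) + x_C(y_A-y_B)|/2
= |435.2 + 712.84 + (-653.49)|/2
= 494.55/2 = 247.275

247.275


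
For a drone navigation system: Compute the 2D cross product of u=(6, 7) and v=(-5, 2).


u x v = u_x*v_y - u_y*v_x = 6*2 - 7*(-5)
= 12 - (-35) = 47

47


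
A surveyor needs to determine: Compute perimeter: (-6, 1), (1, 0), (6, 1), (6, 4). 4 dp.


Sides: (-6, 1)->(1, 0): sqrt(50) = 7.071068, (1, 0)->(6, 1): sqrt(26) = 5.09902, (6, 1)->(6, 4): sqrt(9) = 3, (6, 4)->(-6, 1): sqrt(153) = 12.369317
Sum = 27.539405
Perimeter = 27.5394

27.5394


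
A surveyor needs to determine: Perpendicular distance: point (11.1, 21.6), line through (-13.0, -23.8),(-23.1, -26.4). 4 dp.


|cross product| = 395.88
|line direction| = sqrt(108.77) = 10.4293
Distance = 395.88/sqrt(108.77) = 37.9585

37.9585


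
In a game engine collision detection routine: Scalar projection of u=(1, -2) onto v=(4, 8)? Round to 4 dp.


u.v = -12, |v| = sqrt(80) = 8.9443
Scalar projection = u.v / |v| = -12 / sqrt(80) = -1.3416

-1.3416


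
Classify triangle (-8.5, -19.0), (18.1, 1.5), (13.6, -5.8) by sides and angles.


Side lengths squared: AB^2=1127.81, BC^2=73.54, CA^2=662.65
Sorted: [73.54, 662.65, 1127.81]
By sides: Scalene, By angles: Obtuse

Scalene, Obtuse


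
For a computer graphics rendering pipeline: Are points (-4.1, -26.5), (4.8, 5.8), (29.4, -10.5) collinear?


Cross product: (4.8-(-4.1))*((-10.5)-(-26.5)) - (5.8-(-26.5))*(29.4-(-4.1))
= -939.65

No, not collinear


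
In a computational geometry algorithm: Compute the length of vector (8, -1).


|u| = sqrt(8^2 + (-1)^2) = sqrt(65) = 8.0623

8.0623


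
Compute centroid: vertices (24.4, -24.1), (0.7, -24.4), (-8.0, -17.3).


Centroid = ((x_A+x_B+x_C)/3, (y_A+y_B+y_C)/3)
= ((24.4+0.7+(-8))/3, ((-24.1)+(-24.4)+(-17.3))/3)
= (5.7, -21.9333)

(5.7, -21.9333)


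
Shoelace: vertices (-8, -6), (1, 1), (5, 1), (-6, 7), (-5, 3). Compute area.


Shoelace sum: ((-8)*1 - 1*(-6)) + (1*1 - 5*1) + (5*7 - (-6)*1) + ((-6)*3 - (-5)*7) + ((-5)*(-6) - (-8)*3)
= 106
Area = |106|/2 = 53

53


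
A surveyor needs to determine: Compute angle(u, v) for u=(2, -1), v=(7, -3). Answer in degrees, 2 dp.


u.v = 17, |u| = sqrt(5) = 2.2361, |v| = sqrt(58) = 7.6158
cos(theta) = u.v/(|u||v|) = 17/sqrt(290) = 0.998274
theta = acos(0.998274) = 3.37 degrees

3.37 degrees


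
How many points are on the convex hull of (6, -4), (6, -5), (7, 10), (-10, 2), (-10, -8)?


Convex hull vertices (CCW): (-10, -8), (6, -5), (7, 10), (-10, 2)
Count = 4

4


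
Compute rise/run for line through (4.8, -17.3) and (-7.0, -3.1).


slope = (y2-y1)/(x2-x1) = ((-3.1)-(-17.3))/((-7)-4.8) = 14.2/(-11.8) = -1.2034

-1.2034


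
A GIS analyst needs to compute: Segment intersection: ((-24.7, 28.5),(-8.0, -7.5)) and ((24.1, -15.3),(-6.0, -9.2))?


Cross products: d1=-1020.7, d2=-38.97, d3=1025.34, d4=43.61
d1*d2 < 0 and d3*d4 < 0? no

No, they don't intersect


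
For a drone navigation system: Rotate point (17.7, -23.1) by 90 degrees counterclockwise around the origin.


90° CCW: (x,y) -> (-y, x)
(17.7,-23.1) -> (23.1, 17.7)

(23.1, 17.7)


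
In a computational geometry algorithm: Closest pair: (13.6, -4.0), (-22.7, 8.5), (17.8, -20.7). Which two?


d(P0,P1) = 38.3919, d(P0,P2) = 17.22, d(P1,P2) = 49.9288
Closest: P0 and P2

Closest pair: (13.6, -4.0) and (17.8, -20.7), distance = 17.22


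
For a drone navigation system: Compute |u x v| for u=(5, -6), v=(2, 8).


|u x v| = |5*8 - (-6)*2|
= |40 - (-12)| = 52

52


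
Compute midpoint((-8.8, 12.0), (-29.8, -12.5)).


M = (((-8.8)+(-29.8))/2, (12+(-12.5))/2)
= (-19.3, -0.25)

(-19.3, -0.25)


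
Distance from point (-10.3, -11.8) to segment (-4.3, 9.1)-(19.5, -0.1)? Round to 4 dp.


Project P onto AB: t = 0.076 (clamped to [0,1])
Closest point on segment: (-2.4913, 8.4008)
Distance: 21.6576

21.6576


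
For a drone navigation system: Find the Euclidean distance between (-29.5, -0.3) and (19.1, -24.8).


dx=48.6, dy=-24.5
d^2 = 48.6^2 + (-24.5)^2 = 2962.21
d = sqrt(2962.21) = 54.4262

54.4262


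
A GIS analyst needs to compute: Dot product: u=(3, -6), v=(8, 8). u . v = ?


u . v = u_x*v_x + u_y*v_y = 3*8 + (-6)*8
= 24 + (-48) = -24

-24


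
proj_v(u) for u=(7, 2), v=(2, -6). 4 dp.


u.v = 2, |v| = sqrt(40) = 6.3246
Scalar projection = u.v / |v| = 2 / sqrt(40) = 0.3162

0.3162


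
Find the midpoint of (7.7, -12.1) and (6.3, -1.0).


M = ((7.7+6.3)/2, ((-12.1)+(-1))/2)
= (7, -6.55)

(7, -6.55)


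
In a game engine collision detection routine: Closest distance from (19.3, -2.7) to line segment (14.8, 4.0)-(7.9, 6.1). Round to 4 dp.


Project P onto AB: t = 0 (clamped to [0,1])
Closest point on segment: (14.8, 4)
Distance: 8.0709

8.0709


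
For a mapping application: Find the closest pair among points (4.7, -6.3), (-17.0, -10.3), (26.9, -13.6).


d(P0,P1) = 22.0656, d(P0,P2) = 23.3694, d(P1,P2) = 44.0239
Closest: P0 and P1

Closest pair: (4.7, -6.3) and (-17.0, -10.3), distance = 22.0656


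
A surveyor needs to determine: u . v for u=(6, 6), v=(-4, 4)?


u . v = u_x*v_x + u_y*v_y = 6*(-4) + 6*4
= (-24) + 24 = 0

0


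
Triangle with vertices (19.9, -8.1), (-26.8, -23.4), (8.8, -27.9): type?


Side lengths squared: AB^2=2414.98, BC^2=1287.61, CA^2=515.25
Sorted: [515.25, 1287.61, 2414.98]
By sides: Scalene, By angles: Obtuse

Scalene, Obtuse


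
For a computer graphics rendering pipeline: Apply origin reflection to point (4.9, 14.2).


Reflection over origin: (x,y) -> (-x,-y)
(4.9, 14.2) -> (-4.9, -14.2)

(-4.9, -14.2)


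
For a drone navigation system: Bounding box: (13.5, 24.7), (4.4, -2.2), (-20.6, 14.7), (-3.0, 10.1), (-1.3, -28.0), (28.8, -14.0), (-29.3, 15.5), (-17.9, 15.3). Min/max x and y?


x range: [-29.3, 28.8]
y range: [-28, 24.7]
Bounding box: (-29.3,-28) to (28.8,24.7)

(-29.3,-28) to (28.8,24.7)


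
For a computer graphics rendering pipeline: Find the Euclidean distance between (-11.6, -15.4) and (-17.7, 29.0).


dx=-6.1, dy=44.4
d^2 = (-6.1)^2 + 44.4^2 = 2008.57
d = sqrt(2008.57) = 44.8171

44.8171


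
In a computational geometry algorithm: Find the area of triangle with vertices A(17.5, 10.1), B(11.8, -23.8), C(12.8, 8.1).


Area = |x_A(y_B-y_C) + x_B(y_C-y_A) + x_C(y_A-y_B)|/2
= |(-558.25) + (-23.6) + 433.92|/2
= 147.93/2 = 73.965

73.965


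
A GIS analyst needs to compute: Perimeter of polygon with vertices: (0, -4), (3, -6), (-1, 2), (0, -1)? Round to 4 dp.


Sides: (0, -4)->(3, -6): sqrt(13) = 3.605551, (3, -6)->(-1, 2): sqrt(80) = 8.944272, (-1, 2)->(0, -1): sqrt(10) = 3.162278, (0, -1)->(0, -4): sqrt(9) = 3
Sum = 18.712101
Perimeter = 18.7121

18.7121
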